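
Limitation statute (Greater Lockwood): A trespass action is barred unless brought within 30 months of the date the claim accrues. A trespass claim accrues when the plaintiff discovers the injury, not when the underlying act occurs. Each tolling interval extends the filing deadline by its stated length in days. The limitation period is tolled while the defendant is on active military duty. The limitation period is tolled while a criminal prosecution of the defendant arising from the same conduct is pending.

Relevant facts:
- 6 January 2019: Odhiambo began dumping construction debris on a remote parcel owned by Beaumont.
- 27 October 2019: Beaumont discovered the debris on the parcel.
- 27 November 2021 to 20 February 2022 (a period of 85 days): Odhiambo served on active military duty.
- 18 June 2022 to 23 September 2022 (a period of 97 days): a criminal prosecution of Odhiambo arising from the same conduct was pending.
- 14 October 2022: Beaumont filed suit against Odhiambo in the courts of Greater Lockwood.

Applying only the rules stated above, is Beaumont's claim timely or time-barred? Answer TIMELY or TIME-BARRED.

TIMELY

Under the discovery rule, the claim accrued on 27 October 2019, when Beaumont discovered the injury — not on the 6 January 2019 date of the underlying act.
Adding the 30 months base period to 27 October 2019 gives a deadline of 27 April 2022, before any tolling.
The defendant's active military service from 27 November 2021 to 20 February 2022 tolled the period for 85 days, extending the deadline to 21 July 2022.
The pending criminal prosecution from 18 June 2022 to 23 September 2022 tolled the period for 97 days, extending the deadline to 26 October 2022.
Beaumont filed on 14 October 2022, before the 26 October 2022 deadline, so the action is timely.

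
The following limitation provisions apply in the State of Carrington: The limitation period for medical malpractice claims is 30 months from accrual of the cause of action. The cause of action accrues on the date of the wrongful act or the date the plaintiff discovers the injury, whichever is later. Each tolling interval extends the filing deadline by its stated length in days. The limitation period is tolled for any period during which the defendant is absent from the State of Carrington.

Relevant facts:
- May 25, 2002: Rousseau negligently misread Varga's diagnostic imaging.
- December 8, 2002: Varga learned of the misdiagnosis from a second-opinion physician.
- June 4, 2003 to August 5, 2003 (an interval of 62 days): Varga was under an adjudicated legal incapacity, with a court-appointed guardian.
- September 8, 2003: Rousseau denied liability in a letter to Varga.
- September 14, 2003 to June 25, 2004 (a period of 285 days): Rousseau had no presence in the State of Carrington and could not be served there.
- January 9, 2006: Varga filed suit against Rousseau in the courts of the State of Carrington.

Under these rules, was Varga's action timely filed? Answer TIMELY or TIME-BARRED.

The claim accrued on December 8, 2002 — the later of the May 25, 2002 act and the December 8, 2002 discovery.
Adding the 30 months base period to December 8, 2002 gives a deadline of June 8, 2005, before any tolling.
The period was tolled for 285 days by the defendant's absence from the jurisdiction (September 14, 2003 to June 25, 2004), pushing the deadline to March 20, 2006.
Although the plaintiff's incapacity ran from June 4, 2003 to August 5, 2003, the stated rules do not make that a tolling event, so it is disregarded.
None of the other events listed affects the running of the period under the stated rules.
Filing on January 9, 2006 beat the March 20, 2006 deadline — the action is timely.

TIMELY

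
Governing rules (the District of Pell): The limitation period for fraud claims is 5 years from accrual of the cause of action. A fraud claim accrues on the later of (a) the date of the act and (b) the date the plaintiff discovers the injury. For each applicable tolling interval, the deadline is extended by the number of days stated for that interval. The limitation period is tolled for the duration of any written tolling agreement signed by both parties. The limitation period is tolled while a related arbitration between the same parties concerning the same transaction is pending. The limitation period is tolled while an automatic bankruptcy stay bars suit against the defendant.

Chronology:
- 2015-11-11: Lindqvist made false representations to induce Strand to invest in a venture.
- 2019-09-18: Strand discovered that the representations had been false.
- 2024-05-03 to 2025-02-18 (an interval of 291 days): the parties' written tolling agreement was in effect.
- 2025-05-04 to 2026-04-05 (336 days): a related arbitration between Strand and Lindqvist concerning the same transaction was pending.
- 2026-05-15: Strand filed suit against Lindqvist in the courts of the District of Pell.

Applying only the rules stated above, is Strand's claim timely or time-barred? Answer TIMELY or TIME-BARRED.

TIMELY

Taking the later of the act (2015-11-11) and discovery (2019-09-18), the claim accrued on 2019-09-18.
The untolled deadline — 5 years after 2019-09-18 — is 2024-09-18.
The period was tolled for 291 days by the written tolling agreement (2024-05-03 to 2025-02-18), pushing the deadline to 2025-07-06.
The pending related arbitration from 2025-05-04 to 2026-04-05 tolled the period for 336 days, extending the deadline to 2026-06-07.
The 2026-05-15 filing precedes the 2026-06-07 deadline; the claim is timely.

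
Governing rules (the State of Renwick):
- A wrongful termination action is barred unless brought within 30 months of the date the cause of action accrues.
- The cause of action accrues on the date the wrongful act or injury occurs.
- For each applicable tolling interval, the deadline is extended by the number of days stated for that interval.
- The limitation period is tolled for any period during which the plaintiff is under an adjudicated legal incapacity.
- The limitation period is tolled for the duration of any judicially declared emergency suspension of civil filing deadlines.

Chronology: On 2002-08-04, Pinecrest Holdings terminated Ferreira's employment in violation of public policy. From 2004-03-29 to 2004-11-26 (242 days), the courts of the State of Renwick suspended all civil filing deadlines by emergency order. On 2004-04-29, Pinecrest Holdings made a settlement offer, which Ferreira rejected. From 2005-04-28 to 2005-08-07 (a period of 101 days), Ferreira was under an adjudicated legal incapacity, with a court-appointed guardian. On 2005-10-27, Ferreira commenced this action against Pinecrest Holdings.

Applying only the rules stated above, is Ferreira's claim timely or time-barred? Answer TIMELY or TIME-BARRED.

TIMELY

The claim accrued on 2002-08-04, when the wrongful act occurred.
The untolled deadline — 30 months after 2002-08-04 — is 2005-02-04.
The emergency suspension of filing deadlines from 2004-03-29 to 2004-11-26 tolled the period for 242 days, extending the deadline to 2005-10-04.
Because the plaintiff's legal incapacity ran from 2005-04-28 to 2005-08-07, the deadline is extended by 101 days to 2006-01-13.
The other events in the timeline have no effect on the limitation period under the stated rules.
Filing on 2005-10-27 beat the 2006-01-13 deadline — the action is timely.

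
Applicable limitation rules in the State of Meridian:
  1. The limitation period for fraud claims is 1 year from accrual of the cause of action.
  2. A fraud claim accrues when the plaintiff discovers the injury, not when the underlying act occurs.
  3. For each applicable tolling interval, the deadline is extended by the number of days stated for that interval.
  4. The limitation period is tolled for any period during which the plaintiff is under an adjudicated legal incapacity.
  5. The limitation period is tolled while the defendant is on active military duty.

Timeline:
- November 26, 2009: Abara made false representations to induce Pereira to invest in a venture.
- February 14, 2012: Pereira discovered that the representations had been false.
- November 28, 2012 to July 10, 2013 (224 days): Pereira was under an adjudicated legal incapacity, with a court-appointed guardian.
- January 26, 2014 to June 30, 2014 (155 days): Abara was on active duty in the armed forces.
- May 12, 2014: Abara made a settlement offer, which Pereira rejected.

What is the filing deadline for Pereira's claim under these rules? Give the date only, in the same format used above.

The claim did not accrue until Pereira discovered the injury on February 14, 2012; the November 26, 2009 act date does not start the clock under the stated rule.
Adding the 1 year base period to February 14, 2012 gives a deadline of February 14, 2013, before any tolling.
Because the plaintiff's legal incapacity ran from November 28, 2012 to July 10, 2013, the deadline is extended by 224 days to September 26, 2013.
By the time the defendant's active military service began on January 26, 2014, the limitation period had already expired on September 26, 2013; that interval cannot revive it.
Nothing else in the chronology tolls or restarts the period.

September 26, 2013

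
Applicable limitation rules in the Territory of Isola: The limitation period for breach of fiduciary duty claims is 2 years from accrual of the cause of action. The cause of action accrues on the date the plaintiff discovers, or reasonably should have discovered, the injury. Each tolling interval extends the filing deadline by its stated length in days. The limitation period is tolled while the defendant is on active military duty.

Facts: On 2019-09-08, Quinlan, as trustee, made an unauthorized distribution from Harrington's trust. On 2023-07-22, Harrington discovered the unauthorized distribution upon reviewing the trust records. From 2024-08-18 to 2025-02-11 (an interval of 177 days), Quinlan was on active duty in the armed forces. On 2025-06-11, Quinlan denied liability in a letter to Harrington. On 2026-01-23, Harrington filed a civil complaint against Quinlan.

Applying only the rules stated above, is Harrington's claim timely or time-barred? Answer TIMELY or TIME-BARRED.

TIME-BARRED

Under the discovery rule, the claim accrued on 2023-07-22, when Harrington discovered the injury — not on the 2019-09-08 date of the underlying act.
2 years from 2023-07-22 is 2025-07-22.
The period was tolled for 177 days by the defendant's active military service (2024-08-18 to 2025-02-11), pushing the deadline to 2026-01-15.
Nothing else in the chronology tolls or restarts the period.
Filing on 2026-01-23 missed the 2026-01-15 deadline — the action is time-barred.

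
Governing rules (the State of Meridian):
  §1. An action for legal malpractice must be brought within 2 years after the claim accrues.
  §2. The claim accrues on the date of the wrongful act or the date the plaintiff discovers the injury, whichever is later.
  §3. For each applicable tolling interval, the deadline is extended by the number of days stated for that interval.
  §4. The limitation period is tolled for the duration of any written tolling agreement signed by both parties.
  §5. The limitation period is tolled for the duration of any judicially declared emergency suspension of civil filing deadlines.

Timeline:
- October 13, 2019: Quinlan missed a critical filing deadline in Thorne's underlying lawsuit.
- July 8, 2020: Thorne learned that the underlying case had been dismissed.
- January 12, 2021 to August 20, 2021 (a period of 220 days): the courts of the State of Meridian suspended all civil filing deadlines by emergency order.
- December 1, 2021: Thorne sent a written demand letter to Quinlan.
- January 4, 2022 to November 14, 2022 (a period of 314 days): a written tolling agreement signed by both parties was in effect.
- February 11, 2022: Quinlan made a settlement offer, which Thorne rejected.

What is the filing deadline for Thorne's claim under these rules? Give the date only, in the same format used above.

December 24, 2023

The claim accrued on July 8, 2020 — the later of the October 13, 2019 act and the July 8, 2020 discovery.
The untolled deadline — 2 years after July 8, 2020 — is July 8, 2022.
The emergency suspension of filing deadlines from January 12, 2021 to August 20, 2021 tolled the period for 220 days, extending the deadline to February 13, 2023.
Because the written tolling agreement ran from January 4, 2022 to November 14, 2022, the deadline is extended by 314 days to December 24, 2023.
The other events in the timeline have no effect on the limitation period under the stated rules.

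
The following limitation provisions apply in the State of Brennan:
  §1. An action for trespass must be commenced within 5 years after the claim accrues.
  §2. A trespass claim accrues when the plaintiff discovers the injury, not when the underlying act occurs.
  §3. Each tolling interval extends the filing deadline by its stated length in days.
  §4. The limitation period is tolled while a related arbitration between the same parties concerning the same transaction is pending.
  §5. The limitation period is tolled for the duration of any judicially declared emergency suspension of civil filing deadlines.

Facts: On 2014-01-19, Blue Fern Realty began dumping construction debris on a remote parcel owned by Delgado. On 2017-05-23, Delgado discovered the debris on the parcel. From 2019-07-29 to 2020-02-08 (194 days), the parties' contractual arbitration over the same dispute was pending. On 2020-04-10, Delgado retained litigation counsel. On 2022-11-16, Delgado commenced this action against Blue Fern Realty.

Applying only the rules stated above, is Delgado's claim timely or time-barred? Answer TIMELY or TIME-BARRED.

TIMELY

Under the discovery rule, the claim accrued on 2017-05-23, when Delgado discovered the injury — not on the 2014-01-19 date of the underlying act.
The untolled deadline — 5 years after 2017-05-23 — is 2022-05-23.
Because the pending related arbitration ran from 2019-07-29 to 2020-02-08, the deadline is extended by 194 days to 2022-12-03.
Nothing else in the chronology tolls or restarts the period.
The 2022-11-16 filing precedes the 2022-12-03 deadline; the claim is timely.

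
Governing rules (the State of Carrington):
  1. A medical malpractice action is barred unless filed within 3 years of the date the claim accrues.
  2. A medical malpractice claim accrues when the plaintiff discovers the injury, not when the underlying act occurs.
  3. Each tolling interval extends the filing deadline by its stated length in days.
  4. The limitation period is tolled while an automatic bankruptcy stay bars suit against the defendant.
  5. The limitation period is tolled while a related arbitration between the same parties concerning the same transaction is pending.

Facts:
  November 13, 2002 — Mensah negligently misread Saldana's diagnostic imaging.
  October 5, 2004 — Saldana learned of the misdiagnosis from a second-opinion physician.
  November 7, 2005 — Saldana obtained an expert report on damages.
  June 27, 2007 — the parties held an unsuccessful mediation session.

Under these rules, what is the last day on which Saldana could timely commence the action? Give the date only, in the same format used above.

October 5, 2007

Accrual is tied to discovery, so the period began on October 5, 2004 rather than on November 13, 2002 when the act occurred.
Adding the 3 years base period to October 5, 2004 gives a deadline of October 5, 2007, before any tolling.
Nothing else in the chronology tolls or restarts the period.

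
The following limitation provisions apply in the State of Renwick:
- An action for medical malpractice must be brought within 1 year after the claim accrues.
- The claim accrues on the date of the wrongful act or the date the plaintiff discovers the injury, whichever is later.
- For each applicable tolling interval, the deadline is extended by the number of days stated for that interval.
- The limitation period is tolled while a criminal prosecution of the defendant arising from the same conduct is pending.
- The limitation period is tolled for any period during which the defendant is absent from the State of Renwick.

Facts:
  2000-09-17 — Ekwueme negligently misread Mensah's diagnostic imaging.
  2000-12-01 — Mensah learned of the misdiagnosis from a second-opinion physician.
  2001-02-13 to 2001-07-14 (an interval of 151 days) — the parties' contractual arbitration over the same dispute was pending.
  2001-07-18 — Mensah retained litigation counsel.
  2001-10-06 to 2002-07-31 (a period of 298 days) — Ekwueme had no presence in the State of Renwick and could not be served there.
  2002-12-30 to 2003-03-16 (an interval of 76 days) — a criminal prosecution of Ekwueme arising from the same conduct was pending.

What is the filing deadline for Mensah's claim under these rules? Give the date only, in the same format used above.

2002-09-25

Taking the later of the act (2000-09-17) and discovery (2000-12-01), the claim accrued on 2000-12-01.
Adding the 1 year base period to 2000-12-01 gives a deadline of 2001-12-01, before any tolling.
Because the defendant's absence from the jurisdiction ran from 2001-10-06 to 2002-07-31, the deadline is extended by 298 days to 2002-09-25.
The pending criminal prosecution starting 2002-12-30 came too late — the period had run on 2002-09-25 — and so does not extend the deadline.
The pending related arbitration from 2001-02-13 to 2001-07-14 does not toll the period, because no stated rule makes a pending arbitration a tolling event.
Nothing else in the chronology tolls or restarts the period.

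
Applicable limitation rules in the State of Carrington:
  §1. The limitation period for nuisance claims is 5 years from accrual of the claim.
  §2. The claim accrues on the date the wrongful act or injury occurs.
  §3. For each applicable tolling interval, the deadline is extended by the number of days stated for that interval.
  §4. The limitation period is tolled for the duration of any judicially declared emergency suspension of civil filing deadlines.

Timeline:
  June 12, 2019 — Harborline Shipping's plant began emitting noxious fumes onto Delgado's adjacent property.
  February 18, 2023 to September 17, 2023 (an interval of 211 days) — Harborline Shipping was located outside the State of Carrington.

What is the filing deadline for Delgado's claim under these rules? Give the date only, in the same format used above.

The limitation period began to run on June 12, 2019.
The untolled deadline — 5 years after June 12, 2019 — is June 12, 2024.
The defendant's absence from the jurisdiction from February 18, 2023 to September 17, 2023 does not toll the period, because no stated rule makes the defendant's absence a tolling event.

June 12, 2024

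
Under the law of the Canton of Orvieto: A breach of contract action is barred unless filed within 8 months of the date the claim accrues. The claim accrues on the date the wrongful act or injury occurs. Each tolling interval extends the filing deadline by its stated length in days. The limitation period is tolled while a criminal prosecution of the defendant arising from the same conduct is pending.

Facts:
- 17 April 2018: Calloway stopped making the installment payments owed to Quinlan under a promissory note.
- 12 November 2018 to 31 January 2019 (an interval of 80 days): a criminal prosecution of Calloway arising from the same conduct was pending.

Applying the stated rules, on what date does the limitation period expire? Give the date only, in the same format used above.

7 March 2019

The claim accrued on 17 April 2018, when the wrongful act occurred.
8 months from 17 April 2018 is 17 December 2018.
The pending criminal prosecution from 12 November 2018 to 31 January 2019 tolled the period for 80 days, extending the deadline to 7 March 2019.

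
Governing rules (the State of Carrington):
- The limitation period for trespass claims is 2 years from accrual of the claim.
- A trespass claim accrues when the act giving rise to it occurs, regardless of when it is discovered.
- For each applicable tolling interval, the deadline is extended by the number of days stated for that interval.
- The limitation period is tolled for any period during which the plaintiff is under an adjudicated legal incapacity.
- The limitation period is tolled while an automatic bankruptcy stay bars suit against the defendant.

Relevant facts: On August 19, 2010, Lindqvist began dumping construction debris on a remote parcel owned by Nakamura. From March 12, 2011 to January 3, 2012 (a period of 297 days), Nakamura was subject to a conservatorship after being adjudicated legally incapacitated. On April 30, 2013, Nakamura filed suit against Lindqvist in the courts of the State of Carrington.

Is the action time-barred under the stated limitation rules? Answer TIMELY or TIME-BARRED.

TIMELY

The limitation period began to run on August 19, 2010.
The untolled deadline — 2 years after August 19, 2010 — is August 19, 2012.
The plaintiff's legal incapacity from March 12, 2011 to January 3, 2012 tolled the period for 297 days, extending the deadline to June 12, 2013.
The April 30, 2013 filing precedes the June 12, 2013 deadline; the claim is timely.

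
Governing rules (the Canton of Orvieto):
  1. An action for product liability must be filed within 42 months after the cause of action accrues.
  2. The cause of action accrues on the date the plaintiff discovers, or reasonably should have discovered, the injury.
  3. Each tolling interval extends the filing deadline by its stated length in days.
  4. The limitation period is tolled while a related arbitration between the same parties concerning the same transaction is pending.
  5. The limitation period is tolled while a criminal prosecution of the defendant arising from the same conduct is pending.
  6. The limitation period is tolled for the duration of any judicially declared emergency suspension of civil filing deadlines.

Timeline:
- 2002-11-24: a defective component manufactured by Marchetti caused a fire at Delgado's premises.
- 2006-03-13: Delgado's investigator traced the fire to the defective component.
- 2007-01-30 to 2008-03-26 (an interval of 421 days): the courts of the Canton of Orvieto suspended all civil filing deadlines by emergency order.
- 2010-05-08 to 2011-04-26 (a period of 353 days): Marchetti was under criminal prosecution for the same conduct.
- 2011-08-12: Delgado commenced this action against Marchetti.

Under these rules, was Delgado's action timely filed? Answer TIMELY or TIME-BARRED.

TIMELY

Accrual is tied to discovery, so the period began on 2006-03-13 rather than on 2002-11-24 when the act occurred.
42 months from 2006-03-13 is 2009-09-13.
The period was tolled for 421 days by the emergency suspension of filing deadlines (2007-01-30 to 2008-03-26), pushing the deadline to 2010-11-08.
The period was tolled for 353 days by the pending criminal prosecution (2010-05-08 to 2011-04-26), pushing the deadline to 2011-10-27.
Delgado filed on 2011-08-12, before the 2011-10-27 deadline, so the action is timely.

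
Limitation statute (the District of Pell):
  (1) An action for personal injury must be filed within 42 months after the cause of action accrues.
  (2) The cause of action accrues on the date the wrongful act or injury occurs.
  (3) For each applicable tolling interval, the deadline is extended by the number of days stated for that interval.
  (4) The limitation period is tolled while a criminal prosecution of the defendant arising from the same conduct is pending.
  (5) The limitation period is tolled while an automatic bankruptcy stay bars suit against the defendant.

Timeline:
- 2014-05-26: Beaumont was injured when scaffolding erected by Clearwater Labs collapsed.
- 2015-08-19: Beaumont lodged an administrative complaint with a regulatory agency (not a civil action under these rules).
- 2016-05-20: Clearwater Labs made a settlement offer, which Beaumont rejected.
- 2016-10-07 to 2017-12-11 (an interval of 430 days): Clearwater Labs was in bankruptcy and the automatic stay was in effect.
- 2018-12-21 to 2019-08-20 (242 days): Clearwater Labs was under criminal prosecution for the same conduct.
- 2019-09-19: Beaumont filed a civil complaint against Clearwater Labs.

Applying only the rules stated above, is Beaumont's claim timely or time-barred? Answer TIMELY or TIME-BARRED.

The cause of action accrued on 2014-05-26, the date of the act.
The untolled deadline — 42 months after 2014-05-26 — is 2017-11-26.
Because the automatic bankruptcy stay ran from 2016-10-07 to 2017-12-11, the deadline is extended by 430 days to 2019-01-30.
Because the pending criminal prosecution ran from 2018-12-21 to 2019-08-20, the deadline is extended by 242 days to 2019-09-29.
The other events in the timeline have no effect on the limitation period under the stated rules.
Filing on 2019-09-19 beat the 2019-09-29 deadline — the action is timely.

TIMELY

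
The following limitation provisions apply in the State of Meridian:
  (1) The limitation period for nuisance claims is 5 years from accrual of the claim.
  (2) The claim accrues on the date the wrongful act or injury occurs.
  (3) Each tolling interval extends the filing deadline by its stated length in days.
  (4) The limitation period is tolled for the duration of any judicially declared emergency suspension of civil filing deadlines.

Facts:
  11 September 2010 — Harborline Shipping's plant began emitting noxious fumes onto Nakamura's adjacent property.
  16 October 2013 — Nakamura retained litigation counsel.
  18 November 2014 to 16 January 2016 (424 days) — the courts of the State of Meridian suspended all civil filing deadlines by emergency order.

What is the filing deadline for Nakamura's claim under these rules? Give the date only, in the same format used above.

The claim accrued on 11 September 2010, the date of the act.
5 years from 11 September 2010 is 11 September 2015.
The emergency suspension of filing deadlines from 18 November 2014 to 16 January 2016 tolled the period for 424 days, extending the deadline to 8 November 2016.
The other events in the timeline have no effect on the limitation period under the stated rules.

8 November 2016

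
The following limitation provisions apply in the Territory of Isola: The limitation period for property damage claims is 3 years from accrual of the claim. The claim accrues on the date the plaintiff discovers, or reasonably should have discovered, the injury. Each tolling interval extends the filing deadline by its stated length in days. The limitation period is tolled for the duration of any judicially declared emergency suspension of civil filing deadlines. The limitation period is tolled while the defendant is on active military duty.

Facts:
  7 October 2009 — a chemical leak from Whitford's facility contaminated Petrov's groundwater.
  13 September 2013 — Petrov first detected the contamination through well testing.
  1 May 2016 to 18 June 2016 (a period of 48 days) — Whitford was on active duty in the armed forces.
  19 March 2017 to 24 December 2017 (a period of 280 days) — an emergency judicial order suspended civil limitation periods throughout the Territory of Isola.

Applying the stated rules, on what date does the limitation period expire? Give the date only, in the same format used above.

31 October 2016

Accrual is tied to discovery, so the period began on 13 September 2013 rather than on 7 October 2009 when the act occurred.
The untolled deadline — 3 years after 13 September 2013 — is 13 September 2016.
The period was tolled for 48 days by the defendant's active military service (1 May 2016 to 18 June 2016), pushing the deadline to 31 October 2016.
The emergency suspension of filing deadlines starting 19 March 2017 came too late — the period had run on 31 October 2016 — and so does not extend the deadline.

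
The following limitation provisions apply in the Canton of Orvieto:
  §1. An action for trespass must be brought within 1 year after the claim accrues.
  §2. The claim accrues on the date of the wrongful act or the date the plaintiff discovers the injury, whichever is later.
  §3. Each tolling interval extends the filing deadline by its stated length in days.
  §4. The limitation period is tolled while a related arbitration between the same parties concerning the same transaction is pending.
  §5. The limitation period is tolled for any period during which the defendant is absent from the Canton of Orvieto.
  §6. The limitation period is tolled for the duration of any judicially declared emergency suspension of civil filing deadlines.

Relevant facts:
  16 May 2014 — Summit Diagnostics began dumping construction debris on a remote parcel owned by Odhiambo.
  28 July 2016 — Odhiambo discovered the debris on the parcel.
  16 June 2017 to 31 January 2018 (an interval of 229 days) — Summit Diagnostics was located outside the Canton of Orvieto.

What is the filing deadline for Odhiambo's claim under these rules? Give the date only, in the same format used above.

Because discovery on 28 July 2016 post-dates the 16 May 2014 act, accrual under the later-of rule falls on 28 July 2016.
1 year from 28 July 2016 is 28 July 2017.
Because the defendant's absence from the jurisdiction ran from 16 June 2017 to 31 January 2018, the deadline is extended by 229 days to 14 March 2018.

14 March 2018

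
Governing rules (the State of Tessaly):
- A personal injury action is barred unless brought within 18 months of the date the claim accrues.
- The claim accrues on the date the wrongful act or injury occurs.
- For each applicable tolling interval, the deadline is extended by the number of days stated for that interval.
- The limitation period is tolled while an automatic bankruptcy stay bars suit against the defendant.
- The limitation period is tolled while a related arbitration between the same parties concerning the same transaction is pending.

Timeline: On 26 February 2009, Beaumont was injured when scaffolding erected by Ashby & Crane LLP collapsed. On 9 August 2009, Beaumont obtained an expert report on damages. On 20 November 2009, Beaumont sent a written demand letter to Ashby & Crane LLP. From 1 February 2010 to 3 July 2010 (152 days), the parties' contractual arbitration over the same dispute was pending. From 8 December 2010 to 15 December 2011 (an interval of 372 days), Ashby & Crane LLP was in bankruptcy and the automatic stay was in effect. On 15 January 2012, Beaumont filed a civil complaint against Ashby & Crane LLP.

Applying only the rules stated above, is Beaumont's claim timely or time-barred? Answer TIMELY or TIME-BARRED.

TIMELY

The claim accrued on 26 February 2009, when the wrongful act occurred.
Adding the 18 months base period to 26 February 2009 gives a deadline of 26 August 2010, before any tolling.
The pending related arbitration from 1 February 2010 to 3 July 2010 tolled the period for 152 days, extending the deadline to 25 January 2011.
The period was tolled for 372 days by the automatic bankruptcy stay (8 December 2010 to 15 December 2011), pushing the deadline to 1 February 2012.
The other events in the timeline have no effect on the limitation period under the stated rules.
The 15 January 2012 filing precedes the 1 February 2012 deadline; the claim is timely.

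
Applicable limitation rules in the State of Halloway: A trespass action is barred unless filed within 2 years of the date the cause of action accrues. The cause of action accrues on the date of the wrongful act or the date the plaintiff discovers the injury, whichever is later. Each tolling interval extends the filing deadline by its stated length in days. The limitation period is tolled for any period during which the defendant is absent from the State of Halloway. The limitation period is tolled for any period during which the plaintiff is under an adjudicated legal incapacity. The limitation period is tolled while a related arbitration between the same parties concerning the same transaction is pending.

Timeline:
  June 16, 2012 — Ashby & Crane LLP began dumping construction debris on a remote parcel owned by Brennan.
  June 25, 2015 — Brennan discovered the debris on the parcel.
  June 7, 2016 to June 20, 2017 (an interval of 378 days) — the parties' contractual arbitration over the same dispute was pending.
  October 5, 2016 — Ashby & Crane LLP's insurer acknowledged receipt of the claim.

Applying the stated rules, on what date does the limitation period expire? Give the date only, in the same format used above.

July 8, 2018

Taking the later of the act (June 16, 2012) and discovery (June 25, 2015), the claim accrued on June 25, 2015.
Adding the 2 years base period to June 25, 2015 gives a deadline of June 25, 2017, before any tolling.
Because the pending related arbitration ran from June 7, 2016 to June 20, 2017, the deadline is extended by 378 days to July 8, 2018.
None of the other events listed affects the running of the period under the stated rules.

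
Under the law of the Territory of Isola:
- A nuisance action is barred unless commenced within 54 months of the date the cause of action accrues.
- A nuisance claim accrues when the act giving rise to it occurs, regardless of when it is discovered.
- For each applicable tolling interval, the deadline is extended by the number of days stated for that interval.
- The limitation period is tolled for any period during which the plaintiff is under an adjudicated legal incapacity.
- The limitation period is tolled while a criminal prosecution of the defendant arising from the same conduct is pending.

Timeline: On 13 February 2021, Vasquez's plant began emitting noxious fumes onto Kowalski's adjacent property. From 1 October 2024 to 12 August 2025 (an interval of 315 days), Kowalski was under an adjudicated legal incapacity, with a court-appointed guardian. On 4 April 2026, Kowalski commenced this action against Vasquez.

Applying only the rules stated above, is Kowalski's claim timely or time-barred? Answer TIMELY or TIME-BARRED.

TIMELY

The limitation period began to run on 13 February 2021.
Adding the 54 months base period to 13 February 2021 gives a deadline of 13 August 2025, before any tolling.
The plaintiff's legal incapacity from 1 October 2024 to 12 August 2025 tolled the period for 315 days, extending the deadline to 24 June 2026.
Filing on 4 April 2026 beat the 24 June 2026 deadline — the action is timely.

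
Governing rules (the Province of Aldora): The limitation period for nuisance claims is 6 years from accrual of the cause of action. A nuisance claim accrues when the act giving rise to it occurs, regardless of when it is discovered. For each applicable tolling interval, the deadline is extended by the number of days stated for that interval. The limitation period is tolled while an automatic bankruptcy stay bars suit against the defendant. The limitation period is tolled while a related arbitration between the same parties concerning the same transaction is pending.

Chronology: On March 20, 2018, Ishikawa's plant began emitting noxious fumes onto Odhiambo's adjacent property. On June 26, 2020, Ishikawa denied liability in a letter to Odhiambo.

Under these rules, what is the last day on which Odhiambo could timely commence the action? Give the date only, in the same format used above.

March 20, 2024

The limitation period began to run on March 20, 2018.
6 years from March 20, 2018 is March 20, 2024.
The other events in the timeline have no effect on the limitation period under the stated rules.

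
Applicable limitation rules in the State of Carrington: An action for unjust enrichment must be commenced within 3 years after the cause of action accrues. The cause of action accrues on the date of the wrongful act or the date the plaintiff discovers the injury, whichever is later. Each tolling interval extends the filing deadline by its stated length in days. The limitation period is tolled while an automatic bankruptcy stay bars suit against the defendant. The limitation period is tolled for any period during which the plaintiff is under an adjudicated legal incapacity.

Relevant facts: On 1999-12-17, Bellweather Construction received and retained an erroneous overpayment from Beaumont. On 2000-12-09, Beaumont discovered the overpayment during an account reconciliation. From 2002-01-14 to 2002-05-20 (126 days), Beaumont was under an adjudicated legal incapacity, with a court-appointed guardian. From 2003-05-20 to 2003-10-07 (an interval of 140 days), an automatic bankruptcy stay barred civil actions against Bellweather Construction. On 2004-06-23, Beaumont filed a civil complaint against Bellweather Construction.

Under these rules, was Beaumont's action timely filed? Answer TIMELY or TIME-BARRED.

TIMELY

Because discovery on 2000-12-09 post-dates the 1999-12-17 act, accrual under the later-of rule falls on 2000-12-09.
3 years from 2000-12-09 is 2003-12-09.
The plaintiff's legal incapacity from 2002-01-14 to 2002-05-20 tolled the period for 126 days, extending the deadline to 2004-04-13.
The automatic bankruptcy stay from 2003-05-20 to 2003-10-07 tolled the period for 140 days, extending the deadline to 2004-08-31.
Beaumont filed on 2004-06-23, before the 2004-08-31 deadline, so the action is timely.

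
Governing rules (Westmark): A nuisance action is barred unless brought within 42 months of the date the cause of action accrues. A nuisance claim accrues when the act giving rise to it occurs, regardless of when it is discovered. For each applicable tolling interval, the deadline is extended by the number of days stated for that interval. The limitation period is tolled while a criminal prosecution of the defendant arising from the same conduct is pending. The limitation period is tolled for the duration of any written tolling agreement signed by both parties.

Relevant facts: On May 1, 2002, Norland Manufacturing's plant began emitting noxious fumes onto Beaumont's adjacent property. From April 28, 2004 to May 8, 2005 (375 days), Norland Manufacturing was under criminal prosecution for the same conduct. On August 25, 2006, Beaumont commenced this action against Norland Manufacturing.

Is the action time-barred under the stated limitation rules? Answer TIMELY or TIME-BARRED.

TIMELY

The cause of action accrued on May 1, 2002, the date of the act.
The untolled deadline — 42 months after May 1, 2002 — is November 1, 2005.
The pending criminal prosecution from April 28, 2004 to May 8, 2005 tolled the period for 375 days, extending the deadline to November 11, 2006.
The August 25, 2006 filing precedes the November 11, 2006 deadline; the claim is timely.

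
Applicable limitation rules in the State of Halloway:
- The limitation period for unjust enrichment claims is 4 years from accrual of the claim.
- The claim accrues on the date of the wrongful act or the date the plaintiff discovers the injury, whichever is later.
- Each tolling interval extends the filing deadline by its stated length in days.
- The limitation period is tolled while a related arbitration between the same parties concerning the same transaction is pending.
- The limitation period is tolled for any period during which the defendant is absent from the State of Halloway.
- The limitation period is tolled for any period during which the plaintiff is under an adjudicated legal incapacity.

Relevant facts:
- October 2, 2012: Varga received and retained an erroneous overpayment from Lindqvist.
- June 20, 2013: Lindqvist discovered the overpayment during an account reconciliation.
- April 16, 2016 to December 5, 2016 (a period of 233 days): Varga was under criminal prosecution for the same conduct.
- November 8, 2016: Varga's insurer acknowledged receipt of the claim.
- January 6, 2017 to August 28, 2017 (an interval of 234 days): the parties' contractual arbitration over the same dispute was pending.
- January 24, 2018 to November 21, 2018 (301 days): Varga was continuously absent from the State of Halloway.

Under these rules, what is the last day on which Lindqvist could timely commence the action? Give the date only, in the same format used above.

Because discovery on June 20, 2013 post-dates the October 2, 2012 act, accrual under the later-of rule falls on June 20, 2013.
Adding the 4 years base period to June 20, 2013 gives a deadline of June 20, 2017, before any tolling.
Because the pending related arbitration ran from January 6, 2017 to August 28, 2017, the deadline is extended by 234 days to February 9, 2018.
Because the defendant's absence from the jurisdiction ran from January 24, 2018 to November 21, 2018, the deadline is extended by 301 days to December 7, 2018.
The pending criminal prosecution from April 16, 2016 to December 5, 2016 does not toll the period, because no stated rule makes a criminal prosecution a tolling event.
Nothing else in the chronology tolls or restarts the period.

December 7, 2018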